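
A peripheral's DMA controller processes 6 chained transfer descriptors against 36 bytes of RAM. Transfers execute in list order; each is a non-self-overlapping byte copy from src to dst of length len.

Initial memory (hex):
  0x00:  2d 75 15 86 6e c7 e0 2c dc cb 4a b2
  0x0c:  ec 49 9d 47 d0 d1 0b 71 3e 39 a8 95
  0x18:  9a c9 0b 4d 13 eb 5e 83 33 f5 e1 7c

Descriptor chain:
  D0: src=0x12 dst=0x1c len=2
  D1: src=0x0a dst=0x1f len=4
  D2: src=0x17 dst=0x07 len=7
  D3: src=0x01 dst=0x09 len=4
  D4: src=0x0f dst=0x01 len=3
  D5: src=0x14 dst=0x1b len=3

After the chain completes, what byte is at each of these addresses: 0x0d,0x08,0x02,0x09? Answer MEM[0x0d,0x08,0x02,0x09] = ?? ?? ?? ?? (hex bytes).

#0 dst[0x1c+2] := {0x0b,0x71}
#1 dst[0x1f+4] := {0x4a,0xb2,0xec,0x49}
#2 dst[0x07+7] := {0x95,0x9a,0xc9,0x0b,0x4d,0x0b,0x71}
#3 dst[0x09+4] := {0x75,0x15,0x86,0x6e}
#4 dst[0x01+3] := {0x47,0xd0,0xd1}
#5 dst[0x1b+3] := {0x3e,0x39,0xa8}
query mem[0x0d]=0x71, mem[0x08]=0x9a, mem[0x02]=0xd0, mem[0x09]=0x75

MEM[0x0d,0x08,0x02,0x09] = 71 9a d0 75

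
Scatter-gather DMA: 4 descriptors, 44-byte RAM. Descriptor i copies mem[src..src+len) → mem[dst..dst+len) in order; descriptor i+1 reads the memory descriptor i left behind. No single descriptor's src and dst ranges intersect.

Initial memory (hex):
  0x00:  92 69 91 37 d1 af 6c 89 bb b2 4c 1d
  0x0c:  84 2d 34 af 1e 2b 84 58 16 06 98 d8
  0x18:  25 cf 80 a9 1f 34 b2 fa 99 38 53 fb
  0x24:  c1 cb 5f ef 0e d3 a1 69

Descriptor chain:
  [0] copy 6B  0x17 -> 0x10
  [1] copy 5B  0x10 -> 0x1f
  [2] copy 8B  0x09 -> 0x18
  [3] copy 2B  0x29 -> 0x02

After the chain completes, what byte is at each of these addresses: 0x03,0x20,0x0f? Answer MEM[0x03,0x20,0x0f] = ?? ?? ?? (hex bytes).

MEM[0x03,0x20,0x0f] = a1 25 af

  after D0: wrote 6B at 0x10 = d825cf80a91f
  after D1: wrote 5B at 0x1f = d825cf80a9
  after D2: wrote 8B at 0x18 = b24c1d842d34afd8
  after D3: wrote 2B at 0x02 = d3a1
query mem[0x03]=0xa1, mem[0x20]=0x25, mem[0x0f]=0xaf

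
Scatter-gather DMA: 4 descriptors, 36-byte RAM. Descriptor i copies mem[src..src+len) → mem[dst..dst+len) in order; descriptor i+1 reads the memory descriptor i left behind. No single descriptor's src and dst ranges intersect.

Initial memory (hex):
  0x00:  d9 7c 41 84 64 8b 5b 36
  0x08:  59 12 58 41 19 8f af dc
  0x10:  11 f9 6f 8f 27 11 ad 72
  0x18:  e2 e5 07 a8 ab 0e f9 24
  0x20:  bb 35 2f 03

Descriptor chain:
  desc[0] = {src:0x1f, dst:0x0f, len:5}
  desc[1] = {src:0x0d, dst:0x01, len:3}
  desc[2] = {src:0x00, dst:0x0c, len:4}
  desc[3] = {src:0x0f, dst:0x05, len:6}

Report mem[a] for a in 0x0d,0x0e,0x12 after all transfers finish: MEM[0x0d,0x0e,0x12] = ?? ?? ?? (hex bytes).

MEM[0x0d,0x0e,0x12] = 8f af 2f

  after D0: wrote 5B at 0x0f = 24bb352f03
  after D1: wrote 3B at 0x01 = 8faf24
  after D2: wrote 4B at 0x0c = d98faf24
  after D3: wrote 6B at 0x05 = 24bb352f0327
query mem[0x0d]=0x8f, mem[0x0e]=0xaf, mem[0x12]=0x2f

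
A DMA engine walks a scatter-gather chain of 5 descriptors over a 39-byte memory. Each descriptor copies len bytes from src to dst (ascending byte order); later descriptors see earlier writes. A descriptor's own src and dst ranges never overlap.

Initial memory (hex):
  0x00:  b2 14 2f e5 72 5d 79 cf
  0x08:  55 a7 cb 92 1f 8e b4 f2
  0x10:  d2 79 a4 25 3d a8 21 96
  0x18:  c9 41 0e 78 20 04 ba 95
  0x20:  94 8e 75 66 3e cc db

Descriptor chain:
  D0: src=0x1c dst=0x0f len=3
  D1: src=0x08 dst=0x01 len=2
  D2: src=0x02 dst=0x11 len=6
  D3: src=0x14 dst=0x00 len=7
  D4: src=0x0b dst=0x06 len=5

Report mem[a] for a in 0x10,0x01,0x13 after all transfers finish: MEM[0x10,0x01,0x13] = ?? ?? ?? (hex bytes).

MEM[0x10,0x01,0x13] = 04 79 72

D0: mem[0x0f..0x11] <- [20 04 ba]
D1: mem[0x01..0x02] <- [55 a7]
D2: mem[0x11..0x16] <- [a7 e5 72 5d 79 cf]
D3: mem[0x00..0x06] <- [5d 79 cf 96 c9 41 0e]
D4: mem[0x06..0x0a] <- [92 1f 8e b4 20]
query mem[0x10]=0x04, mem[0x01]=0x79, mem[0x13]=0x72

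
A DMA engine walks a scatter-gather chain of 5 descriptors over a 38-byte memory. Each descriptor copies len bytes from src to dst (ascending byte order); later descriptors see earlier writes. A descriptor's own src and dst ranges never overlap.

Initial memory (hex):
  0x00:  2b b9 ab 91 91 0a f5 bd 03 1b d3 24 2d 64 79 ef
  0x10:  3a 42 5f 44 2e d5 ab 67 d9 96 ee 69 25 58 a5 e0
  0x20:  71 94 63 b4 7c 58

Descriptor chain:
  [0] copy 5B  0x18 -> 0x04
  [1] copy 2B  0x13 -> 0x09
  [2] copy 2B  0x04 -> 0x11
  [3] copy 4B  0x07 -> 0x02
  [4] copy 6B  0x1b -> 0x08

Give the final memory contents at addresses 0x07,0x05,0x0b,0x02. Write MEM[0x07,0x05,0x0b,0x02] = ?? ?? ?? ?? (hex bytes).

MEM[0x07,0x05,0x0b,0x02] = 69 2e a5 69

D0: mem[0x04..0x08] <- [d9 96 ee 69 25]
D1: mem[0x09..0x0a] <- [44 2e]
D2: mem[0x11..0x12] <- [d9 96]
D3: mem[0x02..0x05] <- [69 25 44 2e]
D4: mem[0x08..0x0d] <- [69 25 58 a5 e0 71]
query mem[0x07]=0x69, mem[0x05]=0x2e, mem[0x0b]=0xa5, mem[0x02]=0x69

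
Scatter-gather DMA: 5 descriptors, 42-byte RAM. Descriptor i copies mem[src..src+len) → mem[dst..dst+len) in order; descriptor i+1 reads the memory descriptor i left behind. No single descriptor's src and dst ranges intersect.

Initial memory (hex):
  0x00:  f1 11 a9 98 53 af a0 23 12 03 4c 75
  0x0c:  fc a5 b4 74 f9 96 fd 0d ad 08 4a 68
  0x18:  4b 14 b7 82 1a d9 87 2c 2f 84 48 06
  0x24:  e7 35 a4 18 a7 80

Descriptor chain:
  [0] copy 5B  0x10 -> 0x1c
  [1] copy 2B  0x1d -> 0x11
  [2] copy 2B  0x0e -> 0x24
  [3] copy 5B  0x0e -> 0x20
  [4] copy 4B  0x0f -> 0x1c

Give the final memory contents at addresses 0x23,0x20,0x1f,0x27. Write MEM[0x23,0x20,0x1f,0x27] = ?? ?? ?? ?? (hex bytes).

MEM[0x23,0x20,0x1f,0x27] = 96 b4 fd 18

D0: mem[0x1c..0x20] <- [f9 96 fd 0d ad]
D1: mem[0x11..0x12] <- [96 fd]
D2: mem[0x24..0x25] <- [b4 74]
D3: mem[0x20..0x24] <- [b4 74 f9 96 fd]
D4: mem[0x1c..0x1f] <- [74 f9 96 fd]
query mem[0x23]=0x96, mem[0x20]=0xb4, mem[0x1f]=0xfd, mem[0x27]=0x18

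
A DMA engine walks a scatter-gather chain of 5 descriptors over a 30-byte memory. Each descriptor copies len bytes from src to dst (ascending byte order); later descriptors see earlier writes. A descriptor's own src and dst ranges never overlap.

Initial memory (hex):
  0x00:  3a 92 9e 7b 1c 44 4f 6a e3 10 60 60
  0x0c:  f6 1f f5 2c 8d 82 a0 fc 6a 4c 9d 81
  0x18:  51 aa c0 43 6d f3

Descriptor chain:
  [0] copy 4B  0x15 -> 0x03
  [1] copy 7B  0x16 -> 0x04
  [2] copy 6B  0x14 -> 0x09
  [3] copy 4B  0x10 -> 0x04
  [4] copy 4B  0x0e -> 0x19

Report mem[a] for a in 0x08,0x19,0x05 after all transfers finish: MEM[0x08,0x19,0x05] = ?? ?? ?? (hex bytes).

MEM[0x08,0x19,0x05] = c0 aa 82

#0 dst[0x03+4] := {0x4c,0x9d,0x81,0x51}
#1 dst[0x04+7] := {0x9d,0x81,0x51,0xaa,0xc0,0x43,0x6d}
#2 dst[0x09+6] := {0x6a,0x4c,0x9d,0x81,0x51,0xaa}
#3 dst[0x04+4] := {0x8d,0x82,0xa0,0xfc}
#4 dst[0x19+4] := {0xaa,0x2c,0x8d,0x82}
query mem[0x08]=0xc0, mem[0x19]=0xaa, mem[0x05]=0x82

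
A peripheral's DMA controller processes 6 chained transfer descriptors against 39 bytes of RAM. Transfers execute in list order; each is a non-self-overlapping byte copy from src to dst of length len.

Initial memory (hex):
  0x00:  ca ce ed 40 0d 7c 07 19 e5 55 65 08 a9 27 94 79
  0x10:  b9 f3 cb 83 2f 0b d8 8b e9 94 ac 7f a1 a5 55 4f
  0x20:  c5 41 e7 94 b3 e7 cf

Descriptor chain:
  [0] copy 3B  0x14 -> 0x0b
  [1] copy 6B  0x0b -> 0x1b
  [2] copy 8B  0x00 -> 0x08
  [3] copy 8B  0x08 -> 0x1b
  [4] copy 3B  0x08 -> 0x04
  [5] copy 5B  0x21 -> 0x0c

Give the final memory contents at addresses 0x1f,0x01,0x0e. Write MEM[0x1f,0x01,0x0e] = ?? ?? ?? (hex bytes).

MEM[0x1f,0x01,0x0e] = 0d ce 94

  after D0: wrote 3B at 0x0b = 2f0bd8
  after D1: wrote 6B at 0x1b = 2f0bd89479b9
  after D2: wrote 8B at 0x08 = caceed400d7c0719
  after D3: wrote 8B at 0x1b = caceed400d7c0719
  after D4: wrote 3B at 0x04 = caceed
  after D5: wrote 5B at 0x0c = 071994b3e7
query mem[0x1f]=0x0d, mem[0x01]=0xce, mem[0x0e]=0x94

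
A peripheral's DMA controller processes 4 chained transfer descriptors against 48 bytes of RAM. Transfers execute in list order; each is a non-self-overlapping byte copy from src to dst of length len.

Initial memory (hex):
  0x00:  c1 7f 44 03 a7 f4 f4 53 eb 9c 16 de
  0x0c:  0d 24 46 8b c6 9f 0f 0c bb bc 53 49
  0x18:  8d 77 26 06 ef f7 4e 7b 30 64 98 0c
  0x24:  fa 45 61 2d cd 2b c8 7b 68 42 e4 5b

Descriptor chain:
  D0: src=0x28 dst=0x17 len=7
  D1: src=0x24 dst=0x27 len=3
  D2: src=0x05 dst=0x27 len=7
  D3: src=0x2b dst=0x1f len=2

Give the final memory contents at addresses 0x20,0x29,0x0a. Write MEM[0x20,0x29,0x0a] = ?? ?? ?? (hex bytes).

MEM[0x20,0x29,0x0a] = 16 53 16

[0] 0x28->0x17 len=7 : cd 2b c8 7b 68 42 e4
[1] 0x24->0x27 len=3 : fa 45 61
[2] 0x05->0x27 len=7 : f4 f4 53 eb 9c 16 de
[3] 0x2b->0x1f len=2 : 9c 16
query mem[0x20]=0x16, mem[0x29]=0x53, mem[0x0a]=0x16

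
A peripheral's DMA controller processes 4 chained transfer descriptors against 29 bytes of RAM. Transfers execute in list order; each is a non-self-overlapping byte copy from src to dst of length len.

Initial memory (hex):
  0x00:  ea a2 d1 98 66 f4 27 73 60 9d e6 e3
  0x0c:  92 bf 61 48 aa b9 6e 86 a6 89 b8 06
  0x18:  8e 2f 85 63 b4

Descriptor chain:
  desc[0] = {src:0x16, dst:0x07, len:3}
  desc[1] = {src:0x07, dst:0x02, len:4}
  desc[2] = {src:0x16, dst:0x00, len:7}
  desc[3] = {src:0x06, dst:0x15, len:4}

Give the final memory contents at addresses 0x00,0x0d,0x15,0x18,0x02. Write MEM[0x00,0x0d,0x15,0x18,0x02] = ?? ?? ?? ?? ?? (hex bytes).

D0: mem[0x07..0x09] <- [b8 06 8e]
D1: mem[0x02..0x05] <- [b8 06 8e e6]
D2: mem[0x00..0x06] <- [b8 06 8e 2f 85 63 b4]
D3: mem[0x15..0x18] <- [b4 b8 06 8e]
query mem[0x00]=0xb8, mem[0x0d]=0xbf, mem[0x15]=0xb4, mem[0x18]=0x8e, mem[0x02]=0x8e

MEM[0x00,0x0d,0x15,0x18,0x02] = b8 bf b4 8e 8e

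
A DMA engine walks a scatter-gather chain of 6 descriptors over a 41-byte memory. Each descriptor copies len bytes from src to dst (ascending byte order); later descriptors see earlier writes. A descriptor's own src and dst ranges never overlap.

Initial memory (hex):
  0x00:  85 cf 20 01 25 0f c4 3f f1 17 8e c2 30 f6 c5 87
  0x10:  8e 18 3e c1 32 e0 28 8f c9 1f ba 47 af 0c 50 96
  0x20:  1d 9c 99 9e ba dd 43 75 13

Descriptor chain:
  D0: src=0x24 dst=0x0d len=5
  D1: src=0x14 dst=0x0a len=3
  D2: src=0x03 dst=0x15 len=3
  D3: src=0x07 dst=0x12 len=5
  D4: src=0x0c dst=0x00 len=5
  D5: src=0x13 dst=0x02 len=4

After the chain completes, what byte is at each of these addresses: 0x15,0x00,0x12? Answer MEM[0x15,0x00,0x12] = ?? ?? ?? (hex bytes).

MEM[0x15,0x00,0x12] = 32 28 3f

D0: mem[0x0d..0x11] <- [ba dd 43 75 13]
D1: mem[0x0a..0x0c] <- [32 e0 28]
D2: mem[0x15..0x17] <- [01 25 0f]
D3: mem[0x12..0x16] <- [3f f1 17 32 e0]
D4: mem[0x00..0x04] <- [28 ba dd 43 75]
D5: mem[0x02..0x05] <- [f1 17 32 e0]
query mem[0x15]=0x32, mem[0x00]=0x28, mem[0x12]=0x3f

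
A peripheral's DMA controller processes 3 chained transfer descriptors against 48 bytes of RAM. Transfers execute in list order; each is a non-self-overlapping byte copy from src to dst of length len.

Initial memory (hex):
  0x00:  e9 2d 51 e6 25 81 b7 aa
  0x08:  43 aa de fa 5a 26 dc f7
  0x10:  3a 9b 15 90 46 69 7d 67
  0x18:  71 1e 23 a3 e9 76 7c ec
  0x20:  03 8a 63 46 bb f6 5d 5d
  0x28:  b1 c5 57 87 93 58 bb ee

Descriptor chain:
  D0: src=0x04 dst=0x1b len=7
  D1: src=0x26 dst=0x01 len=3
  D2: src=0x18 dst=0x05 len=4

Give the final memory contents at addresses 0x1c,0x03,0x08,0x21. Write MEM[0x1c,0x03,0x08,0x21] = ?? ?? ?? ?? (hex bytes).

[0] 0x04->0x1b len=7 : 25 81 b7 aa 43 aa de
[1] 0x26->0x01 len=3 : 5d 5d b1
[2] 0x18->0x05 len=4 : 71 1e 23 25
query mem[0x1c]=0x81, mem[0x03]=0xb1, mem[0x08]=0x25, mem[0x21]=0xde

MEM[0x1c,0x03,0x08,0x21] = 81 b1 25 de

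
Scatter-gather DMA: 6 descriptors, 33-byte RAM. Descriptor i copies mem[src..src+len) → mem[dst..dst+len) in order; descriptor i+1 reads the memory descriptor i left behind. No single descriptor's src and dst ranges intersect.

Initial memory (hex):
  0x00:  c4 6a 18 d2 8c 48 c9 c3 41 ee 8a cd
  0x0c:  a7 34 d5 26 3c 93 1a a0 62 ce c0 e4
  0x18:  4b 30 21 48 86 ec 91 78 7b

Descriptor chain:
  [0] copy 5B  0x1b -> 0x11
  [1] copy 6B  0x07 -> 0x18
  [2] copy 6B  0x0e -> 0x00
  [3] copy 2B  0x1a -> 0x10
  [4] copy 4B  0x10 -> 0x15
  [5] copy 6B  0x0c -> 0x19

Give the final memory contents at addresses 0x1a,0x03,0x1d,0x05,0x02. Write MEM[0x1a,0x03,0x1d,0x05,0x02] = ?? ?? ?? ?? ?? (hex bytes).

#0 dst[0x11+5] := {0x48,0x86,0xec,0x91,0x78}
#1 dst[0x18+6] := {0xc3,0x41,0xee,0x8a,0xcd,0xa7}
#2 dst[0x00+6] := {0xd5,0x26,0x3c,0x48,0x86,0xec}
#3 dst[0x10+2] := {0xee,0x8a}
#4 dst[0x15+4] := {0xee,0x8a,0x86,0xec}
#5 dst[0x19+6] := {0xa7,0x34,0xd5,0x26,0xee,0x8a}
query mem[0x1a]=0x34, mem[0x03]=0x48, mem[0x1d]=0xee, mem[0x05]=0xec, mem[0x02]=0x3c

MEM[0x1a,0x03,0x1d,0x05,0x02] = 34 48 ee ec 3c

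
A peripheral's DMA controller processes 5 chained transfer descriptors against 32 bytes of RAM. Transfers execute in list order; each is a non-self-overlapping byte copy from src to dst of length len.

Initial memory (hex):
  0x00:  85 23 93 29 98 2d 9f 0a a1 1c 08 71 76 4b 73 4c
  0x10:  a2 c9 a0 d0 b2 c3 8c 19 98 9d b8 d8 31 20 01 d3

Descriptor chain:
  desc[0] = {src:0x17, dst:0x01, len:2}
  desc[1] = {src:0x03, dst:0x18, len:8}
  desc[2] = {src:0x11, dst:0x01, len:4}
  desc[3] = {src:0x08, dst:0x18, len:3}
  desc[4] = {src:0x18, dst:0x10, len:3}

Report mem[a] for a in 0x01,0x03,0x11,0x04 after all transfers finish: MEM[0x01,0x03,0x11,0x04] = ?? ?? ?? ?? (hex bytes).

MEM[0x01,0x03,0x11,0x04] = c9 d0 1c b2

  after D0: wrote 2B at 0x01 = 1998
  after D1: wrote 8B at 0x18 = 29982d9f0aa11c08
  after D2: wrote 4B at 0x01 = c9a0d0b2
  after D3: wrote 3B at 0x18 = a11c08
  after D4: wrote 3B at 0x10 = a11c08
query mem[0x01]=0xc9, mem[0x03]=0xd0, mem[0x11]=0x1c, mem[0x04]=0xb2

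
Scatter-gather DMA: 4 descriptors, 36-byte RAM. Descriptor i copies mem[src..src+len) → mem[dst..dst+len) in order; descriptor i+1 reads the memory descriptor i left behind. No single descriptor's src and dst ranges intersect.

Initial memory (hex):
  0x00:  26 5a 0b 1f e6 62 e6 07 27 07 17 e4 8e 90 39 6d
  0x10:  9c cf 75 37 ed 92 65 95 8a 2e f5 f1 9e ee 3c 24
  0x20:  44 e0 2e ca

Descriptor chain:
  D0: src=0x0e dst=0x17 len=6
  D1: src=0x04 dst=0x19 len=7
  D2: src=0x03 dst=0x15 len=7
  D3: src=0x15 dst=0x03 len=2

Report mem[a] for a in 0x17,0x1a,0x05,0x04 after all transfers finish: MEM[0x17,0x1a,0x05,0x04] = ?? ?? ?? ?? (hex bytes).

D0: mem[0x17..0x1c] <- [39 6d 9c cf 75 37]
D1: mem[0x19..0x1f] <- [e6 62 e6 07 27 07 17]
D2: mem[0x15..0x1b] <- [1f e6 62 e6 07 27 07]
D3: mem[0x03..0x04] <- [1f e6]
query mem[0x17]=0x62, mem[0x1a]=0x27, mem[0x05]=0x62, mem[0x04]=0xe6

MEM[0x17,0x1a,0x05,0x04] = 62 27 62 e6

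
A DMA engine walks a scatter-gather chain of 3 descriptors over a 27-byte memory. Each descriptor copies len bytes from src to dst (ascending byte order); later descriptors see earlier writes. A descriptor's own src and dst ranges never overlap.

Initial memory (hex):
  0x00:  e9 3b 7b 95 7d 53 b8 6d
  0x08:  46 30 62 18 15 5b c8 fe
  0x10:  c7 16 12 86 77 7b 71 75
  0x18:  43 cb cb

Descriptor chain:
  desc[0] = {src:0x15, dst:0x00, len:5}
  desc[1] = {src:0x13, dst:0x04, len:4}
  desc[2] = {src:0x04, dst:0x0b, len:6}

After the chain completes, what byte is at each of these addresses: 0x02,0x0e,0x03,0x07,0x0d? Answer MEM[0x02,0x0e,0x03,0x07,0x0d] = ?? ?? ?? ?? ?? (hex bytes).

MEM[0x02,0x0e,0x03,0x07,0x0d] = 75 71 43 71 7b

#0 dst[0x00+5] := {0x7b,0x71,0x75,0x43,0xcb}
#1 dst[0x04+4] := {0x86,0x77,0x7b,0x71}
#2 dst[0x0b+6] := {0x86,0x77,0x7b,0x71,0x46,0x30}
query mem[0x02]=0x75, mem[0x0e]=0x71, mem[0x03]=0x43, mem[0x07]=0x71, mem[0x0d]=0x7b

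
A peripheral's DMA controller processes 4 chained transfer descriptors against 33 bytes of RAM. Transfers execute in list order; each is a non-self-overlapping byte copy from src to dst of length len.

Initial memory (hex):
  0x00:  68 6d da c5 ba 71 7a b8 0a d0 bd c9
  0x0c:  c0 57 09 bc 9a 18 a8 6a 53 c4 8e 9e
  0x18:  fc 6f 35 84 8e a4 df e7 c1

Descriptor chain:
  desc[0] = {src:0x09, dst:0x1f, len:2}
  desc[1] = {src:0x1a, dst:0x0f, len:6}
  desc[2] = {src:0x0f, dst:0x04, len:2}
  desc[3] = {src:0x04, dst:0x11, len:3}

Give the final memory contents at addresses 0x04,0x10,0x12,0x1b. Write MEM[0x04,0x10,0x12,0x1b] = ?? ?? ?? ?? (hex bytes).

MEM[0x04,0x10,0x12,0x1b] = 35 84 84 84

D0: mem[0x1f..0x20] <- [d0 bd]
D1: mem[0x0f..0x14] <- [35 84 8e a4 df d0]
D2: mem[0x04..0x05] <- [35 84]
D3: mem[0x11..0x13] <- [35 84 7a]
query mem[0x04]=0x35, mem[0x10]=0x84, mem[0x12]=0x84, mem[0x1b]=0x84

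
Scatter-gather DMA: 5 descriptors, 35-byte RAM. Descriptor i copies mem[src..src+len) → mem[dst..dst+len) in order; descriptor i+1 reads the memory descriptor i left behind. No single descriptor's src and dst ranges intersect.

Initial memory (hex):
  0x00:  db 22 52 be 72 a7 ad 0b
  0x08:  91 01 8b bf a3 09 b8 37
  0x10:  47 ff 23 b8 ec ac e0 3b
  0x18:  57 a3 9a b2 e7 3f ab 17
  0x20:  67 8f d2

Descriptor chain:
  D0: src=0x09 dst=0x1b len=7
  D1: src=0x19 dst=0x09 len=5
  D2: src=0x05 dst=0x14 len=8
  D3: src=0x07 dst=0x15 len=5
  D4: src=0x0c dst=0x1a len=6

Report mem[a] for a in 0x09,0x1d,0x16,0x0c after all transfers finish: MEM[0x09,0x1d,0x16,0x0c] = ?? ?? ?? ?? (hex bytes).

D0: mem[0x1b..0x21] <- [01 8b bf a3 09 b8 37]
D1: mem[0x09..0x0d] <- [a3 9a 01 8b bf]
D2: mem[0x14..0x1b] <- [a7 ad 0b 91 a3 9a 01 8b]
D3: mem[0x15..0x19] <- [0b 91 a3 9a 01]
D4: mem[0x1a..0x1f] <- [8b bf b8 37 47 ff]
query mem[0x09]=0xa3, mem[0x1d]=0x37, mem[0x16]=0x91, mem[0x0c]=0x8b

MEM[0x09,0x1d,0x16,0x0c] = a3 37 91 8b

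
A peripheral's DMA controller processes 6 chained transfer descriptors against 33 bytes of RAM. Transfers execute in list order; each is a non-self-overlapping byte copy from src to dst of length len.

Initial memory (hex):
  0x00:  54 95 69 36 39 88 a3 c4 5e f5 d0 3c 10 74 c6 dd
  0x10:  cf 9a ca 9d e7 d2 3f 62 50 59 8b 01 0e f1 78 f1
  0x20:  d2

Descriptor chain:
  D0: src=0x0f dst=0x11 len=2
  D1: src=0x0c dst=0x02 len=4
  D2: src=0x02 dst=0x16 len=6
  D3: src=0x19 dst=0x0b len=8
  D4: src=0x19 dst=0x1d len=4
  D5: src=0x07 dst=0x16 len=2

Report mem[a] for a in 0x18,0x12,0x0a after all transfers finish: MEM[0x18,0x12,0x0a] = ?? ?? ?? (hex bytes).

MEM[0x18,0x12,0x0a] = c6 d2 d0

#0 dst[0x11+2] := {0xdd,0xcf}
#1 dst[0x02+4] := {0x10,0x74,0xc6,0xdd}
#2 dst[0x16+6] := {0x10,0x74,0xc6,0xdd,0xa3,0xc4}
#3 dst[0x0b+8] := {0xdd,0xa3,0xc4,0x0e,0xf1,0x78,0xf1,0xd2}
#4 dst[0x1d+4] := {0xdd,0xa3,0xc4,0x0e}
#5 dst[0x16+2] := {0xc4,0x5e}
query mem[0x18]=0xc6, mem[0x12]=0xd2, mem[0x0a]=0xd0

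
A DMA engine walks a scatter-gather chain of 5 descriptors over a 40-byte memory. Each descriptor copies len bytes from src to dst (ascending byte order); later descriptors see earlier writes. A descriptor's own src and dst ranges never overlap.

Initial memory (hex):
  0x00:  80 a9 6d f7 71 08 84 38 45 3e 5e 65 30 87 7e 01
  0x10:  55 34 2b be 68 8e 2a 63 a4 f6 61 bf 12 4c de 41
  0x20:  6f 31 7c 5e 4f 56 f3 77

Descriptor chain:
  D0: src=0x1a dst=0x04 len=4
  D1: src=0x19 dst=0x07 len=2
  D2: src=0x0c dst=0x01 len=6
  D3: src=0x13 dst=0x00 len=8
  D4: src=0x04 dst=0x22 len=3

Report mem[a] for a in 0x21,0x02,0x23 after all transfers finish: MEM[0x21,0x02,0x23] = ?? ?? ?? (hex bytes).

  after D0: wrote 4B at 0x04 = 61bf124c
  after D1: wrote 2B at 0x07 = f661
  after D2: wrote 6B at 0x01 = 30877e015534
  after D3: wrote 8B at 0x00 = be688e2a63a4f661
  after D4: wrote 3B at 0x22 = 63a4f6
query mem[0x21]=0x31, mem[0x02]=0x8e, mem[0x23]=0xa4

MEM[0x21,0x02,0x23] = 31 8e a4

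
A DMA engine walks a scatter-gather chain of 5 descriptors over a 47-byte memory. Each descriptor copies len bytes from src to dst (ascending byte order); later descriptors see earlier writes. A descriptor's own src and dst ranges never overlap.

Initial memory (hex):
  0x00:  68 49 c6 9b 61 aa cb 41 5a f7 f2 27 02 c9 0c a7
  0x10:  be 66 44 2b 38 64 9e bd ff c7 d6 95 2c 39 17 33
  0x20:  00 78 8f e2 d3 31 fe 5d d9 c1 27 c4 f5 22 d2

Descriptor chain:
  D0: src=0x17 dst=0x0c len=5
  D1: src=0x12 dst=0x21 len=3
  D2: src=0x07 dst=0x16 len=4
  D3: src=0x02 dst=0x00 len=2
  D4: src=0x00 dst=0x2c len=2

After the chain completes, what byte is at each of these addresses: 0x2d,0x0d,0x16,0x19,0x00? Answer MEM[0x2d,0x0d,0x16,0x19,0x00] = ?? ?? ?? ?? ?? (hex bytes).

MEM[0x2d,0x0d,0x16,0x19,0x00] = 9b ff 41 f2 c6

#0 dst[0x0c+5] := {0xbd,0xff,0xc7,0xd6,0x95}
#1 dst[0x21+3] := {0x44,0x2b,0x38}
#2 dst[0x16+4] := {0x41,0x5a,0xf7,0xf2}
#3 dst[0x00+2] := {0xc6,0x9b}
#4 dst[0x2c+2] := {0xc6,0x9b}
query mem[0x2d]=0x9b, mem[0x0d]=0xff, mem[0x16]=0x41, mem[0x19]=0xf2, mem[0x00]=0xc6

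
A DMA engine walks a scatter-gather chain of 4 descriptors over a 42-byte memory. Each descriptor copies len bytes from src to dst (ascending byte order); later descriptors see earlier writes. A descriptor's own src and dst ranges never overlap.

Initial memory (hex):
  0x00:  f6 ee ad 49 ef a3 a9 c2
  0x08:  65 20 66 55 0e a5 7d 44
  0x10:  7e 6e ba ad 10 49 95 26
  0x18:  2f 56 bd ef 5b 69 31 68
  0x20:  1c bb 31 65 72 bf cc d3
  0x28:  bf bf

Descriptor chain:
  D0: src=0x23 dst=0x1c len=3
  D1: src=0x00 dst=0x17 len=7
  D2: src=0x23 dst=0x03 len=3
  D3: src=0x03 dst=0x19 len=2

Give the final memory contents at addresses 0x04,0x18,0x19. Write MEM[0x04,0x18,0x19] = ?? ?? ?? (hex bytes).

MEM[0x04,0x18,0x19] = 72 ee 65

  after D0: wrote 3B at 0x1c = 6572bf
  after D1: wrote 7B at 0x17 = f6eead49efa3a9
  after D2: wrote 3B at 0x03 = 6572bf
  after D3: wrote 2B at 0x19 = 6572
query mem[0x04]=0x72, mem[0x18]=0xee, mem[0x19]=0x65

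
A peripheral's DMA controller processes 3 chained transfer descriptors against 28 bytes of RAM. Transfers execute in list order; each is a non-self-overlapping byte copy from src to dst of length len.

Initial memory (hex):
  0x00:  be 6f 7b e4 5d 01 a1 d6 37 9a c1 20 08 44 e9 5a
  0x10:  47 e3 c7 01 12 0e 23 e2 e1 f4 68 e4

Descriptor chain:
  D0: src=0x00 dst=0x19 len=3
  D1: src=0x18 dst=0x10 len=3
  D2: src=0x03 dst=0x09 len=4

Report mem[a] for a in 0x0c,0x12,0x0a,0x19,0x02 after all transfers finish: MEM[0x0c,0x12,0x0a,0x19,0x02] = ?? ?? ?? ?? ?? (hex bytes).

[0] 0x00->0x19 len=3 : be 6f 7b
[1] 0x18->0x10 len=3 : e1 be 6f
[2] 0x03->0x09 len=4 : e4 5d 01 a1
query mem[0x0c]=0xa1, mem[0x12]=0x6f, mem[0x0a]=0x5d, mem[0x19]=0xbe, mem[0x02]=0x7b

MEM[0x0c,0x12,0x0a,0x19,0x02] = a1 6f 5d be 7b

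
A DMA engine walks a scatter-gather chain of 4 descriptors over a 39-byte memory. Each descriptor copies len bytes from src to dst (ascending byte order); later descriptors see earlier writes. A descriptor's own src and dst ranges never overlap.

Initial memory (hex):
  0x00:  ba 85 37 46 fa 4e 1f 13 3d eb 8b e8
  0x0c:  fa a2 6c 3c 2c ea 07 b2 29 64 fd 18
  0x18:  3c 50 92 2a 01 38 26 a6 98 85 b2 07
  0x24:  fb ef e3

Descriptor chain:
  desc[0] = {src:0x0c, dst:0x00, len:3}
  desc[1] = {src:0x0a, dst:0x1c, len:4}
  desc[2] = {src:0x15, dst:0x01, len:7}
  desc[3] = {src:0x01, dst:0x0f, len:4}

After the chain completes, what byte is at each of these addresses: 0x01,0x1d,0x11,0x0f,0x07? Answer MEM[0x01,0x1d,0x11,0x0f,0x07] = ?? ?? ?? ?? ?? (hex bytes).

  after D0: wrote 3B at 0x00 = faa26c
  after D1: wrote 4B at 0x1c = 8be8faa2
  after D2: wrote 7B at 0x01 = 64fd183c50922a
  after D3: wrote 4B at 0x0f = 64fd183c
query mem[0x01]=0x64, mem[0x1d]=0xe8, mem[0x11]=0x18, mem[0x0f]=0x64, mem[0x07]=0x2a

MEM[0x01,0x1d,0x11,0x0f,0x07] = 64 e8 18 64 2a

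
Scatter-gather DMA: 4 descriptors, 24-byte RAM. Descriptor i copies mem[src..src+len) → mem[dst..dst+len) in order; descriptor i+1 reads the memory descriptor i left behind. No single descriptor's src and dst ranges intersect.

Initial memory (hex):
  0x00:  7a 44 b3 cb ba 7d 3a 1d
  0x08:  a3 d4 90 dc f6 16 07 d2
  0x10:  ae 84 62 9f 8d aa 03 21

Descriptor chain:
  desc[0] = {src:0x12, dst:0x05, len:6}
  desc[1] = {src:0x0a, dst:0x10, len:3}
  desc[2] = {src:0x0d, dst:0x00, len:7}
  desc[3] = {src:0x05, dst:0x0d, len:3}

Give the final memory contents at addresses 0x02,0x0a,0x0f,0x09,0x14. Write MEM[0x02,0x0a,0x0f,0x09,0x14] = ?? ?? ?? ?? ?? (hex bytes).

MEM[0x02,0x0a,0x0f,0x09,0x14] = d2 21 8d 03 8d

  after D0: wrote 6B at 0x05 = 629f8daa0321
  after D1: wrote 3B at 0x10 = 21dcf6
  after D2: wrote 7B at 0x00 = 1607d221dcf69f
  after D3: wrote 3B at 0x0d = f69f8d
query mem[0x02]=0xd2, mem[0x0a]=0x21, mem[0x0f]=0x8d, mem[0x09]=0x03, mem[0x14]=0x8d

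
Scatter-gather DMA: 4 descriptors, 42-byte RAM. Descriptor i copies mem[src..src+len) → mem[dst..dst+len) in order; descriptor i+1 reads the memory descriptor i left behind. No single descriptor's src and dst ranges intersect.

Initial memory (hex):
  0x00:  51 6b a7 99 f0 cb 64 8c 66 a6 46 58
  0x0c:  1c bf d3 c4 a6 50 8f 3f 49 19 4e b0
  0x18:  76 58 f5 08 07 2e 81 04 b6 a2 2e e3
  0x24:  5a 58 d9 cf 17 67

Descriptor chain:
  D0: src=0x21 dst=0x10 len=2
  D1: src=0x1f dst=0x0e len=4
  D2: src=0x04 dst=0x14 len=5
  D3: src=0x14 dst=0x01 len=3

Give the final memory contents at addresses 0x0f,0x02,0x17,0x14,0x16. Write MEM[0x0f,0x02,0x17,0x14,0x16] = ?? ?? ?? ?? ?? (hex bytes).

MEM[0x0f,0x02,0x17,0x14,0x16] = b6 cb 8c f0 64

#0 dst[0x10+2] := {0xa2,0x2e}
#1 dst[0x0e+4] := {0x04,0xb6,0xa2,0x2e}
#2 dst[0x14+5] := {0xf0,0xcb,0x64,0x8c,0x66}
#3 dst[0x01+3] := {0xf0,0xcb,0x64}
query mem[0x0f]=0xb6, mem[0x02]=0xcb, mem[0x17]=0x8c, mem[0x14]=0xf0, mem[0x16]=0x64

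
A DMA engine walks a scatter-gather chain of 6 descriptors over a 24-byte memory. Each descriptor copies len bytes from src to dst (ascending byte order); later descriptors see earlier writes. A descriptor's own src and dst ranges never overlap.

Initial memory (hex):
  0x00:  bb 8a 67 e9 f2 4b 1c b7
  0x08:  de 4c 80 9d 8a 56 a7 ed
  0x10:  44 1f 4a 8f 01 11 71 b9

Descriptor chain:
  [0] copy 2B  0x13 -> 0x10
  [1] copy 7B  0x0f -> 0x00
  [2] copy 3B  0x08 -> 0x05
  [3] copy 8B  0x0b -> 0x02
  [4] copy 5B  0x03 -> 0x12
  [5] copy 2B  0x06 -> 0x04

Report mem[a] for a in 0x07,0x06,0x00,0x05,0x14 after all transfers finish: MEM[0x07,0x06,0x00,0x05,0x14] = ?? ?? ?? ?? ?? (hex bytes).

#0 dst[0x10+2] := {0x8f,0x01}
#1 dst[0x00+7] := {0xed,0x8f,0x01,0x4a,0x8f,0x01,0x11}
#2 dst[0x05+3] := {0xde,0x4c,0x80}
#3 dst[0x02+8] := {0x9d,0x8a,0x56,0xa7,0xed,0x8f,0x01,0x4a}
#4 dst[0x12+5] := {0x8a,0x56,0xa7,0xed,0x8f}
#5 dst[0x04+2] := {0xed,0x8f}
query mem[0x07]=0x8f, mem[0x06]=0xed, mem[0x00]=0xed, mem[0x05]=0x8f, mem[0x14]=0xa7

MEM[0x07,0x06,0x00,0x05,0x14] = 8f ed ed 8f a7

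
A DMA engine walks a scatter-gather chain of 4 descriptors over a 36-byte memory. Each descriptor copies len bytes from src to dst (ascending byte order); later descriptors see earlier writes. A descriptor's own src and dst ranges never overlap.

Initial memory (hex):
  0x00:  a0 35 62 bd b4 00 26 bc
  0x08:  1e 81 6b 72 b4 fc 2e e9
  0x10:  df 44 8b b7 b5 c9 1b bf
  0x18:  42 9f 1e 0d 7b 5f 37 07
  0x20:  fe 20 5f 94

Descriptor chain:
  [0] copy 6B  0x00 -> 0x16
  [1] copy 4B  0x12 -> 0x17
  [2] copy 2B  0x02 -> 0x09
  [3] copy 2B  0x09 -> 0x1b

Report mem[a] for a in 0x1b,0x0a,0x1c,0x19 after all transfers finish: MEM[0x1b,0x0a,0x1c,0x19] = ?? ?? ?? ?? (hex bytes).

#0 dst[0x16+6] := {0xa0,0x35,0x62,0xbd,0xb4,0x00}
#1 dst[0x17+4] := {0x8b,0xb7,0xb5,0xc9}
#2 dst[0x09+2] := {0x62,0xbd}
#3 dst[0x1b+2] := {0x62,0xbd}
query mem[0x1b]=0x62, mem[0x0a]=0xbd, mem[0x1c]=0xbd, mem[0x19]=0xb5

MEM[0x1b,0x0a,0x1c,0x19] = 62 bd bd b5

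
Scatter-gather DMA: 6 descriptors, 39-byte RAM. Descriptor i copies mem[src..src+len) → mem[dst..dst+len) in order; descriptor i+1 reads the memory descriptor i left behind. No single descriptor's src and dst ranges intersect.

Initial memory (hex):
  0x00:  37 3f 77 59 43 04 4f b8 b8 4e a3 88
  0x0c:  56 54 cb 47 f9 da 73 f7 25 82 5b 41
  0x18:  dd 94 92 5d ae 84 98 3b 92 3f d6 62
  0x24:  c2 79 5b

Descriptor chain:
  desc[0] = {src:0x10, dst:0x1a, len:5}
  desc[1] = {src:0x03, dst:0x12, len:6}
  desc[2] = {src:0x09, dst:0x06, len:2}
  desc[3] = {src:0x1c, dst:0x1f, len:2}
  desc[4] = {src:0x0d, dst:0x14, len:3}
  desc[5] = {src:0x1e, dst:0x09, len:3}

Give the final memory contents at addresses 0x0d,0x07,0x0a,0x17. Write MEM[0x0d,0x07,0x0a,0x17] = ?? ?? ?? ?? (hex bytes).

MEM[0x0d,0x07,0x0a,0x17] = 54 a3 73 b8

D0: mem[0x1a..0x1e] <- [f9 da 73 f7 25]
D1: mem[0x12..0x17] <- [59 43 04 4f b8 b8]
D2: mem[0x06..0x07] <- [4e a3]
D3: mem[0x1f..0x20] <- [73 f7]
D4: mem[0x14..0x16] <- [54 cb 47]
D5: mem[0x09..0x0b] <- [25 73 f7]
query mem[0x0d]=0x54, mem[0x07]=0xa3, mem[0x0a]=0x73, mem[0x17]=0xb8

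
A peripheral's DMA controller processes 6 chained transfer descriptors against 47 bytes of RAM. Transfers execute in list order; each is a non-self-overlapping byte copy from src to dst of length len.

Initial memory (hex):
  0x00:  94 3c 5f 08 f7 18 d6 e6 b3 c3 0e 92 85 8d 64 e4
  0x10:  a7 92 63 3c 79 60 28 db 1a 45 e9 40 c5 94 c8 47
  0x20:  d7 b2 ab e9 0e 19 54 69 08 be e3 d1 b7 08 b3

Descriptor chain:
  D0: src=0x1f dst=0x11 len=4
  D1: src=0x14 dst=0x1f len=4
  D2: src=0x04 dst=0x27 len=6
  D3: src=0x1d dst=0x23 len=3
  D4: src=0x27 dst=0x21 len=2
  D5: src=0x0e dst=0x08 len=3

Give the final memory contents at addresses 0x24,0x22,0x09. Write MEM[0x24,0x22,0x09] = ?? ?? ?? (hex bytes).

  after D0: wrote 4B at 0x11 = 47d7b2ab
  after D1: wrote 4B at 0x1f = ab6028db
  after D2: wrote 6B at 0x27 = f718d6e6b3c3
  after D3: wrote 3B at 0x23 = 94c8ab
  after D4: wrote 2B at 0x21 = f718
  after D5: wrote 3B at 0x08 = 64e4a7
query mem[0x24]=0xc8, mem[0x22]=0x18, mem[0x09]=0xe4

MEM[0x24,0x22,0x09] = c8 18 e4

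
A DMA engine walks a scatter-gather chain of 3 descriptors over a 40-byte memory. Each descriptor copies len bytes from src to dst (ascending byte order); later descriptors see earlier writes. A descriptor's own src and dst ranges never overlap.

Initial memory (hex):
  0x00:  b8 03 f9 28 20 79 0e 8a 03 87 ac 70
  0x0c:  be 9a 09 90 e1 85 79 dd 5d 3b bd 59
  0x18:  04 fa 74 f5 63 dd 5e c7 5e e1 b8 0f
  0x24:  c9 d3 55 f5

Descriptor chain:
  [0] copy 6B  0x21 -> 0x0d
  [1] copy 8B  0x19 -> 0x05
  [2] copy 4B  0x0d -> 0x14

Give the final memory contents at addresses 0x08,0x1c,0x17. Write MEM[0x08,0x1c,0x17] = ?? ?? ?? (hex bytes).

#0 dst[0x0d+6] := {0xe1,0xb8,0x0f,0xc9,0xd3,0x55}
#1 dst[0x05+8] := {0xfa,0x74,0xf5,0x63,0xdd,0x5e,0xc7,0x5e}
#2 dst[0x14+4] := {0xe1,0xb8,0x0f,0xc9}
query mem[0x08]=0x63, mem[0x1c]=0x63, mem[0x17]=0xc9

MEM[0x08,0x1c,0x17] = 63 63 c9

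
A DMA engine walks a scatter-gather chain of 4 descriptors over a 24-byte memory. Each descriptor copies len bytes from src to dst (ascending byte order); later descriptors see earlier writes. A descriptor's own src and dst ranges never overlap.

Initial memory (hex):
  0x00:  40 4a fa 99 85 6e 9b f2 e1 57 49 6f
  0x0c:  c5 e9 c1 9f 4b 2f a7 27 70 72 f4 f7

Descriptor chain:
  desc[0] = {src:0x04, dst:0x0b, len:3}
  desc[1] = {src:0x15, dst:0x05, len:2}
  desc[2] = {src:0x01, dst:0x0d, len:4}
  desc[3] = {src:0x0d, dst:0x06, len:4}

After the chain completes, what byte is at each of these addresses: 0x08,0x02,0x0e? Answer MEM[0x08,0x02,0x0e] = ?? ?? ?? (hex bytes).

[0] 0x04->0x0b len=3 : 85 6e 9b
[1] 0x15->0x05 len=2 : 72 f4
[2] 0x01->0x0d len=4 : 4a fa 99 85
[3] 0x0d->0x06 len=4 : 4a fa 99 85
query mem[0x08]=0x99, mem[0x02]=0xfa, mem[0x0e]=0xfa

MEM[0x08,0x02,0x0e] = 99 fa fa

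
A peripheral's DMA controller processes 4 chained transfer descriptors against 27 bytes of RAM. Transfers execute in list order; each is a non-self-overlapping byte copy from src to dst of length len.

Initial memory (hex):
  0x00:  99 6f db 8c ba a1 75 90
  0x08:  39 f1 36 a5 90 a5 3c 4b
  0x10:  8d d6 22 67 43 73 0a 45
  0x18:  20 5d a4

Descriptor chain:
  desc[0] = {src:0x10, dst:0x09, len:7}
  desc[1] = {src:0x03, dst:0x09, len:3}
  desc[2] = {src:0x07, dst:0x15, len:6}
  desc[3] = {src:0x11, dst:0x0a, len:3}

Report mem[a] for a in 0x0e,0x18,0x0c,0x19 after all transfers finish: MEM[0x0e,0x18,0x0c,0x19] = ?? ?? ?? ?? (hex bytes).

  after D0: wrote 7B at 0x09 = 8dd6226743730a
  after D1: wrote 3B at 0x09 = 8cbaa1
  after D2: wrote 6B at 0x15 = 90398cbaa167
  after D3: wrote 3B at 0x0a = d62267
query mem[0x0e]=0x73, mem[0x18]=0xba, mem[0x0c]=0x67, mem[0x19]=0xa1

MEM[0x0e,0x18,0x0c,0x19] = 73 ba 67 a1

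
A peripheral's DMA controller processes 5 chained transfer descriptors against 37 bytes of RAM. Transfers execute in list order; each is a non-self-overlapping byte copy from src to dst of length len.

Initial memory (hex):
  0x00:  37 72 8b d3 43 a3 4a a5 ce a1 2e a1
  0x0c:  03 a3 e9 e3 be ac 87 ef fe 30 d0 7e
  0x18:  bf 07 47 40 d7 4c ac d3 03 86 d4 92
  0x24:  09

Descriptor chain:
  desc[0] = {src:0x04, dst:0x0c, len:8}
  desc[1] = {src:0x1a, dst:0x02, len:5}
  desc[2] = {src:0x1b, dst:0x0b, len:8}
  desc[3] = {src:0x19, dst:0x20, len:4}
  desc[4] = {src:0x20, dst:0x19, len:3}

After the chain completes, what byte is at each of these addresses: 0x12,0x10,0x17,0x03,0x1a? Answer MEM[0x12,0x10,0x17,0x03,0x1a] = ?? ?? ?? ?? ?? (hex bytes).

[0] 0x04->0x0c len=8 : 43 a3 4a a5 ce a1 2e a1
[1] 0x1a->0x02 len=5 : 47 40 d7 4c ac
[2] 0x1b->0x0b len=8 : 40 d7 4c ac d3 03 86 d4
[3] 0x19->0x20 len=4 : 07 47 40 d7
[4] 0x20->0x19 len=3 : 07 47 40
query mem[0x12]=0xd4, mem[0x10]=0x03, mem[0x17]=0x7e, mem[0x03]=0x40, mem[0x1a]=0x47

MEM[0x12,0x10,0x17,0x03,0x1a] = d4 03 7e 40 47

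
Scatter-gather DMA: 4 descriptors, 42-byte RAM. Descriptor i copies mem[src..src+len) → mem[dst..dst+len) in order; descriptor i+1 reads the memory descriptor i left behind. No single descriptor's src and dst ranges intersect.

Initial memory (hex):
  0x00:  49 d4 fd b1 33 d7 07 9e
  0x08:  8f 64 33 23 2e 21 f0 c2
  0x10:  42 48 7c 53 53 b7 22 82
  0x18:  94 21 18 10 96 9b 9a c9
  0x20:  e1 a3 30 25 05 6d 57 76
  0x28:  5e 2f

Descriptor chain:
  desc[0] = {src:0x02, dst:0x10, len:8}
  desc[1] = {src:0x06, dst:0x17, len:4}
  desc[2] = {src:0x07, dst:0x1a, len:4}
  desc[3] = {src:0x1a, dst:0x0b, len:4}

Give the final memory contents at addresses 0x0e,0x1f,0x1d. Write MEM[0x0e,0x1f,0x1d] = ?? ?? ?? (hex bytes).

  after D0: wrote 8B at 0x10 = fdb133d7079e8f64
  after D1: wrote 4B at 0x17 = 079e8f64
  after D2: wrote 4B at 0x1a = 9e8f6433
  after D3: wrote 4B at 0x0b = 9e8f6433
query mem[0x0e]=0x33, mem[0x1f]=0xc9, mem[0x1d]=0x33

MEM[0x0e,0x1f,0x1d] = 33 c9 33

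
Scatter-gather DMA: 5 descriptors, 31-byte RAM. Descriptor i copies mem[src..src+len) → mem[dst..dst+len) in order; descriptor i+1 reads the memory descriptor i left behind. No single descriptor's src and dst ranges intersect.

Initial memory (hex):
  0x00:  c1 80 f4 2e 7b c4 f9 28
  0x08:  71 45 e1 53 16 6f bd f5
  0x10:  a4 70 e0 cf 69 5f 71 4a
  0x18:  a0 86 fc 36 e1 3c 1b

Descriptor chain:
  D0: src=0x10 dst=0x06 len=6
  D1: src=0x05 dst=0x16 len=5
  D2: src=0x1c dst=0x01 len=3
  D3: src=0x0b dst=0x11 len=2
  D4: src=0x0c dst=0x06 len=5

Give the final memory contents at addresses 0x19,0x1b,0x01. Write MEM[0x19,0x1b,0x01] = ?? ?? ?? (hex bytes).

MEM[0x19,0x1b,0x01] = e0 36 e1

  after D0: wrote 6B at 0x06 = a470e0cf695f
  after D1: wrote 5B at 0x16 = c4a470e0cf
  after D2: wrote 3B at 0x01 = e13c1b
  after D3: wrote 2B at 0x11 = 5f16
  after D4: wrote 5B at 0x06 = 166fbdf5a4
query mem[0x19]=0xe0, mem[0x1b]=0x36, mem[0x01]=0xe1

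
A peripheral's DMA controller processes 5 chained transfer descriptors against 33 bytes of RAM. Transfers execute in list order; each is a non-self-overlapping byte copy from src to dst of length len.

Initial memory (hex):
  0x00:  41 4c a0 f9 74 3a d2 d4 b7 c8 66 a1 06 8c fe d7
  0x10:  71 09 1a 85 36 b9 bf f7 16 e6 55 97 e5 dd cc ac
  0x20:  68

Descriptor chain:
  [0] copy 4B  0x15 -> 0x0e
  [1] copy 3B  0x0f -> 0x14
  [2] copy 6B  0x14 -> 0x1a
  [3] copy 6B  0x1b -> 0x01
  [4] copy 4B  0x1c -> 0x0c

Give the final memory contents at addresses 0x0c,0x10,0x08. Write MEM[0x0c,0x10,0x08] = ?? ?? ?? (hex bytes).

MEM[0x0c,0x10,0x08] = 16 f7 b7

  after D0: wrote 4B at 0x0e = b9bff716
  after D1: wrote 3B at 0x14 = bff716
  after D2: wrote 6B at 0x1a = bff716f716e6
  after D3: wrote 6B at 0x01 = f716f716e668
  after D4: wrote 4B at 0x0c = 16f716e6
query mem[0x0c]=0x16, mem[0x10]=0xf7, mem[0x08]=0xb7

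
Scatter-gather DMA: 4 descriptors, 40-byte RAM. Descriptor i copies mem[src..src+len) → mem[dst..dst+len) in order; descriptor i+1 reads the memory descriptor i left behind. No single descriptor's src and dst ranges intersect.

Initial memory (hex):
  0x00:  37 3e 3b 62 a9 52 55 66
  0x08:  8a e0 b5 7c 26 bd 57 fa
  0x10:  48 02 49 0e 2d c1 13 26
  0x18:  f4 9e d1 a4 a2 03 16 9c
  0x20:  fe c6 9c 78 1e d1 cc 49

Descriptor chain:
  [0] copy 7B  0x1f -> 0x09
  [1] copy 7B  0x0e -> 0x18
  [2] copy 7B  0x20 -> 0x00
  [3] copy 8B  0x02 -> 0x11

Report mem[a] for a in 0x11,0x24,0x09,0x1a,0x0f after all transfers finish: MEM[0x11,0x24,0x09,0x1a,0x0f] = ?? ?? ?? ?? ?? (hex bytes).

MEM[0x11,0x24,0x09,0x1a,0x0f] = 9c 1e 9c 48 d1

  after D0: wrote 7B at 0x09 = 9cfec69c781ed1
  after D1: wrote 7B at 0x18 = 1ed14802490e2d
  after D2: wrote 7B at 0x00 = fec69c781ed1cc
  after D3: wrote 8B at 0x11 = 9c781ed1cc668a9c
query mem[0x11]=0x9c, mem[0x24]=0x1e, mem[0x09]=0x9c, mem[0x1a]=0x48, mem[0x0f]=0xd1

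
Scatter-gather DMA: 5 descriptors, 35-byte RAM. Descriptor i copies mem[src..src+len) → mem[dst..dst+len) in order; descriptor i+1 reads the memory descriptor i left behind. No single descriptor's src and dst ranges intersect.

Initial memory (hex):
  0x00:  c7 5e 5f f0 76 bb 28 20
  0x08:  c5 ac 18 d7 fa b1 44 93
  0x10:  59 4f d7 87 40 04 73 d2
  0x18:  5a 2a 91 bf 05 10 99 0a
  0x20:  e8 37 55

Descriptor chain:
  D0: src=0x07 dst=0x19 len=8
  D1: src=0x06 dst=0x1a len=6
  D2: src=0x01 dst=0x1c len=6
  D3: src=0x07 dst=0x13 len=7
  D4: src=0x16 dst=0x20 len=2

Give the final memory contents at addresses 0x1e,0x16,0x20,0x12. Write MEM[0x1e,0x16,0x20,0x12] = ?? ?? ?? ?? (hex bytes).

[0] 0x07->0x19 len=8 : 20 c5 ac 18 d7 fa b1 44
[1] 0x06->0x1a len=6 : 28 20 c5 ac 18 d7
[2] 0x01->0x1c len=6 : 5e 5f f0 76 bb 28
[3] 0x07->0x13 len=7 : 20 c5 ac 18 d7 fa b1
[4] 0x16->0x20 len=2 : 18 d7
query mem[0x1e]=0xf0, mem[0x16]=0x18, mem[0x20]=0x18, mem[0x12]=0xd7

MEM[0x1e,0x16,0x20,0x12] = f0 18 18 d7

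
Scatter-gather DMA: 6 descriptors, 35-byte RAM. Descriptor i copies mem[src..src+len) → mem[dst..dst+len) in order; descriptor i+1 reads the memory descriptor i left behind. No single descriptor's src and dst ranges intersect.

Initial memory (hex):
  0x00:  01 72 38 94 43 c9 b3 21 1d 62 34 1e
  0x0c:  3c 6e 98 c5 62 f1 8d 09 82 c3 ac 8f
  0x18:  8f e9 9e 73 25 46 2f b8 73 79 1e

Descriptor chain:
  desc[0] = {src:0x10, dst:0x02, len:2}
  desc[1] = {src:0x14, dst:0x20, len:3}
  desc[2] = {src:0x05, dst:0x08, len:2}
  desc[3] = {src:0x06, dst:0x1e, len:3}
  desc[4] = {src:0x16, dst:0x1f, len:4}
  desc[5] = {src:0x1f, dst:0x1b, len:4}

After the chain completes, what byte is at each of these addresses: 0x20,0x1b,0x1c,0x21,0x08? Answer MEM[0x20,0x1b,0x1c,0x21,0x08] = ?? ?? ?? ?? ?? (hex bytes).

MEM[0x20,0x1b,0x1c,0x21,0x08] = 8f ac 8f 8f c9

#0 dst[0x02+2] := {0x62,0xf1}
#1 dst[0x20+3] := {0x82,0xc3,0xac}
#2 dst[0x08+2] := {0xc9,0xb3}
#3 dst[0x1e+3] := {0xb3,0x21,0xc9}
#4 dst[0x1f+4] := {0xac,0x8f,0x8f,0xe9}
#5 dst[0x1b+4] := {0xac,0x8f,0x8f,0xe9}
query mem[0x20]=0x8f, mem[0x1b]=0xac, mem[0x1c]=0x8f, mem[0x21]=0x8f, mem[0x08]=0xc9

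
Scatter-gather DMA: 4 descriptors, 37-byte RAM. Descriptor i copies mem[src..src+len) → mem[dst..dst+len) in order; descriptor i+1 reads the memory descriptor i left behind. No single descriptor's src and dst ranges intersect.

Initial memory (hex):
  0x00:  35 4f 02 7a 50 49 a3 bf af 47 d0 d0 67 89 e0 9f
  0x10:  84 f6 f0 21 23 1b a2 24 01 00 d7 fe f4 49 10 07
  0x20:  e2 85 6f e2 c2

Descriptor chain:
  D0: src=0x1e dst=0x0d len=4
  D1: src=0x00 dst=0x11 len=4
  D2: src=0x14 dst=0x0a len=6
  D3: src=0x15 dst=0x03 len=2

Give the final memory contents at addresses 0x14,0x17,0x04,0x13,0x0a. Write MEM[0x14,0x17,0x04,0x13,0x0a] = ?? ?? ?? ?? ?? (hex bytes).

MEM[0x14,0x17,0x04,0x13,0x0a] = 7a 24 a2 02 7a

[0] 0x1e->0x0d len=4 : 10 07 e2 85
[1] 0x00->0x11 len=4 : 35 4f 02 7a
[2] 0x14->0x0a len=6 : 7a 1b a2 24 01 00
[3] 0x15->0x03 len=2 : 1b a2
query mem[0x14]=0x7a, mem[0x17]=0x24, mem[0x04]=0xa2, mem[0x13]=0x02, mem[0x0a]=0x7a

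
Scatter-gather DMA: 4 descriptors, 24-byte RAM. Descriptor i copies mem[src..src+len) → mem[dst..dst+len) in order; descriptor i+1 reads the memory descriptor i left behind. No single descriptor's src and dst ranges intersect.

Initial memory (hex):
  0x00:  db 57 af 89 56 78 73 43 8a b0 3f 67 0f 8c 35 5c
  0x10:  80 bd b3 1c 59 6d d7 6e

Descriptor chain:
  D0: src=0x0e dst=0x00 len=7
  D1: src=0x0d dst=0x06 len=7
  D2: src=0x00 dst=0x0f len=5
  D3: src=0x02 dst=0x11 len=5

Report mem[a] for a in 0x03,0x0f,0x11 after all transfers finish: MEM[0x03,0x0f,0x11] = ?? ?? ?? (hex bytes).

MEM[0x03,0x0f,0x11] = bd 35 80

D0: mem[0x00..0x06] <- [35 5c 80 bd b3 1c 59]
D1: mem[0x06..0x0c] <- [8c 35 5c 80 bd b3 1c]
D2: mem[0x0f..0x13] <- [35 5c 80 bd b3]
D3: mem[0x11..0x15] <- [80 bd b3 1c 8c]
query mem[0x03]=0xbd, mem[0x0f]=0x35, mem[0x11]=0x80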